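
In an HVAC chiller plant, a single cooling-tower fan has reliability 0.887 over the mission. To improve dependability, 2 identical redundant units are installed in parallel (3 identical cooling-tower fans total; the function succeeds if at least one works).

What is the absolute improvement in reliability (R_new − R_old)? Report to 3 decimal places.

0.112

R_before = 0.887
R_after = 1 − (1 − 0.887)^3 = 0.999
ΔR = 0.999 − 0.887 = 0.112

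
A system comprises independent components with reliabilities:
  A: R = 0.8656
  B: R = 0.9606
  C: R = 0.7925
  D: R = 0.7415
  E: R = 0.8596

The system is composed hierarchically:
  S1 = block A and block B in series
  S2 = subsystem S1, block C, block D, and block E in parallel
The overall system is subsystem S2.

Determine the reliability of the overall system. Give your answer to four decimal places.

0.9987

Series (A and B): 0.865600 × 0.960600 = 0.831495
Parallel ([0.831495], C, D, and E): 1 − (1 − 0.831495)(1 − 0.792500)(1 − 0.741500)(1 − 0.859600) = 0.9987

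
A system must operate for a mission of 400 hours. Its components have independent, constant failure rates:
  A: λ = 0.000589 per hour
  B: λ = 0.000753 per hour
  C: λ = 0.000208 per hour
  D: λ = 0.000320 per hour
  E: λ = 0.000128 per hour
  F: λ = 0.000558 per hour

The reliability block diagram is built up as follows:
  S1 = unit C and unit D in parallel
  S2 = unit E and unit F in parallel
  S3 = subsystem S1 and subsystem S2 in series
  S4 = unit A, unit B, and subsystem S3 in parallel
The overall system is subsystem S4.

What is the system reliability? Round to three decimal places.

0.999

R(A) = exp(−0.000589 × 400) = 0.79010
R(B) = exp(−0.000753 × 400) = 0.73993
R(C) = exp(−0.000208 × 400) = 0.92017
R(D) = exp(−0.000320 × 400) = 0.87985
R(E) = exp(−0.000128 × 400) = 0.95009
R(F) = exp(−0.000558 × 400) = 0.79995
Parallel (C and D): 1 − (1 − 0.92017)(1 − 0.87985) = 0.99041
Parallel (E and F): 1 − (1 − 0.95009)(1 − 0.79995) = 0.99002
Series ([0.99041] and [0.99002]): 0.99041 × 0.99002 = 0.98053
Parallel (A, B, and [0.98053]): 1 − (1 − 0.79010)(1 − 0.73993)(1 − 0.98053) = 0.999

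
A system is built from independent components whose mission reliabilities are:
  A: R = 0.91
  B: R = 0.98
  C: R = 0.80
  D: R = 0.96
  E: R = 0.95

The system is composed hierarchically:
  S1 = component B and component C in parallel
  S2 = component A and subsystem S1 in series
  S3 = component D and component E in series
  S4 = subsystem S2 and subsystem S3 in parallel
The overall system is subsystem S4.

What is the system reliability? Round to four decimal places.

0.9918

Parallel (B and C): 1 − (1 − 0.980000)(1 − 0.800000) = 0.996000
Series (A and [0.996000]): 0.910000 × 0.996000 = 0.906360
Series (D and E): 0.960000 × 0.950000 = 0.912000
Parallel ([0.906360] and [0.912000]): 1 − (1 − 0.906360)(1 − 0.912000) = 0.9918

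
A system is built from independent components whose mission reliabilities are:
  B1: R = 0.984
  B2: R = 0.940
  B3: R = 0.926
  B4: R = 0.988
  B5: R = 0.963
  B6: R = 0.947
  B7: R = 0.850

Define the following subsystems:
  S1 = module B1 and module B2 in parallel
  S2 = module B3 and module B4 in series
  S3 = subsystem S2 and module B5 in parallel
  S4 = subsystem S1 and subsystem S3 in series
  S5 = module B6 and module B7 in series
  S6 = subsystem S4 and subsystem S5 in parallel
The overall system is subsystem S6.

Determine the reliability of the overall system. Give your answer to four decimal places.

0.9992

Parallel (B1 and B2): 1 − (1 − 0.984000)(1 − 0.940000) = 0.999040
Series (B3 and B4): 0.926000 × 0.988000 = 0.914888
Parallel ([0.914888] and B5): 1 − (1 − 0.914888)(1 − 0.963000) = 0.996851
Series ([0.999040] and [0.996851]): 0.999040 × 0.996851 = 0.995894
Series (B6 and B7): 0.947000 × 0.850000 = 0.804950
Parallel ([0.995894] and [0.804950]): 1 − (1 − 0.995894)(1 − 0.804950) = 0.9992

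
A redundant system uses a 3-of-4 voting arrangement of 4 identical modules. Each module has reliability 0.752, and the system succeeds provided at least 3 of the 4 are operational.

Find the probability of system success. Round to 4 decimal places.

R = Σ_{i=3}^{4} C(4,i) p^i (1−p)^{4−i} with p = 0.752
C(4,3)·0.752^3·0.248^1 = 0.421857
C(4,4)·0.752^4·0.248^0 = 0.319795
Sum = 0.7417

0.7417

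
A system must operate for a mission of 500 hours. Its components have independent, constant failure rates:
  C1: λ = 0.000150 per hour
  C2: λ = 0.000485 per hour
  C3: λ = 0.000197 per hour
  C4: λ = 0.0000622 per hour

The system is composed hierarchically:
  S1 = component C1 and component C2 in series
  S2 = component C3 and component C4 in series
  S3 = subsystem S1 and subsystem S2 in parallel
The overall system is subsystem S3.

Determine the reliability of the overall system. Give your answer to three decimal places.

0.967

R(C1) = exp(−0.000150 × 500) = 0.92774
R(C2) = exp(−0.000485 × 500) = 0.78466
R(C3) = exp(−0.000197 × 500) = 0.90620
R(C4) = exp(−0.0000622 × 500) = 0.96938
Series (C1 and C2): 0.92774 × 0.78466 = 0.72796
Series (C3 and C4): 0.90620 × 0.96938 = 0.87845
Parallel ([0.72796] and [0.87845]): 1 − (1 − 0.72796)(1 − 0.87845) = 0.967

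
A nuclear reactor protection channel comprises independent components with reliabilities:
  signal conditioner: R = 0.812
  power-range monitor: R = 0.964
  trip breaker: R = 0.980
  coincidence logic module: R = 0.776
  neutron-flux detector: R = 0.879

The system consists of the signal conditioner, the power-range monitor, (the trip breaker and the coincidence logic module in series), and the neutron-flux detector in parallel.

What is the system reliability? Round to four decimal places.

0.9998

Series (trip breaker and coincidence logic module): 0.980000 × 0.776000 = 0.760480
Parallel (signal conditioner, power-range monitor, [0.760480], and neutron-flux detector): 1 − (1 − 0.812000)(1 − 0.964000)(1 − 0.760480)(1 − 0.879000) = 0.9998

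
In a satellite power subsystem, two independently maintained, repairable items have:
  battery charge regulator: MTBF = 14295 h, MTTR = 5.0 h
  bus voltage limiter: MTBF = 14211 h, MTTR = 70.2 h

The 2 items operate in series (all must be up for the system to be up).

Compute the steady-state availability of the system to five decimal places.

0.99474

A(battery charge regulator) = MTBF/(MTBF+MTTR) = 14295/(14295+5.0) = 0.999650
A(bus voltage limiter) = MTBF/(MTBF+MTTR) = 14211/(14211+70.2) = 0.995084
Series availability: 0.999650 × 0.995084 = 0.99474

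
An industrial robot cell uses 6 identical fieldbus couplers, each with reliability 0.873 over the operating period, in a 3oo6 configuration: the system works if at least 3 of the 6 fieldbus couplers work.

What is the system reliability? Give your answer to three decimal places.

0.997

R = Σ_{i=3}^{6} C(6,i) p^i (1−p)^{6−i} with p = 0.873
C(6,3)·0.873^3·0.127^3 = 0.02726
C(6,4)·0.873^4·0.127^2 = 0.14053
C(6,5)·0.873^5·0.127^1 = 0.38639
C(6,6)·0.873^6·0.127^0 = 0.44268
Sum = 0.997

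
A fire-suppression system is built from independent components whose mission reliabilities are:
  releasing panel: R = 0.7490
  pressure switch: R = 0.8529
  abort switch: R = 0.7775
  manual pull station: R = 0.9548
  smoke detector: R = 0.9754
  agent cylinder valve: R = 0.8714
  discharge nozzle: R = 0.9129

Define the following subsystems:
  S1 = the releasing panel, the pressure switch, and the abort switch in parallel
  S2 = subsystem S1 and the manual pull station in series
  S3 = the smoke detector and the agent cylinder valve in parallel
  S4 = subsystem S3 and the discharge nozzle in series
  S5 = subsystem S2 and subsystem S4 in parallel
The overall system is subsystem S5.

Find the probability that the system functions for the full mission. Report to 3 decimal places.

0.995

Parallel (releasing panel, pressure switch, and abort switch): 1 − (1 − 0.74900)(1 − 0.85290)(1 − 0.77750) = 0.99178
Series ([0.99178] and manual pull station): 0.99178 × 0.95480 = 0.94695
Parallel (smoke detector and agent cylinder valve): 1 − (1 − 0.97540)(1 − 0.87140) = 0.99684
Series ([0.99684] and discharge nozzle): 0.99684 × 0.91290 = 0.91002
Parallel ([0.94695] and [0.91002]): 1 − (1 − 0.94695)(1 − 0.91002) = 0.995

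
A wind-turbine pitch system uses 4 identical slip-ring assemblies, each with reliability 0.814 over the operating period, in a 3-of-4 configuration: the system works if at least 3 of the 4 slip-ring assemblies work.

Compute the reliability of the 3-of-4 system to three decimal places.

0.840

R = Σ_{i=3}^{4} C(4,i) p^i (1−p)^{4−i} with p = 0.814
C(4,3)·0.814^3·0.186^1 = 0.40128
C(4,4)·0.814^4·0.186^0 = 0.43903
Sum = 0.840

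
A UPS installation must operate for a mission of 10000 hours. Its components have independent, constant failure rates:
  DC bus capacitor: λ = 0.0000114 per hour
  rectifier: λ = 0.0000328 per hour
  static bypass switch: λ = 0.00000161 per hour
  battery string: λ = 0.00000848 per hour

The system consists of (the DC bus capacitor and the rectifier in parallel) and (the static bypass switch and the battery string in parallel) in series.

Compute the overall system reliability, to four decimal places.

R(DC bus capacitor) = exp(−0.0000114 × 10000) = 0.892258
R(rectifier) = exp(−0.0000328 × 10000) = 0.720363
R(static bypass switch) = exp(−0.00000161 × 10000) = 0.984029
R(battery string) = exp(−0.00000848 × 10000) = 0.918696
Parallel (DC bus capacitor and rectifier): 1 − (1 − 0.892258)(1 − 0.720363) = 0.969871
Parallel (static bypass switch and battery string): 1 − (1 − 0.984029)(1 − 0.918696) = 0.998701
Series ([0.969871] and [0.998701]): 0.969871 × 0.998701 = 0.9686

0.9686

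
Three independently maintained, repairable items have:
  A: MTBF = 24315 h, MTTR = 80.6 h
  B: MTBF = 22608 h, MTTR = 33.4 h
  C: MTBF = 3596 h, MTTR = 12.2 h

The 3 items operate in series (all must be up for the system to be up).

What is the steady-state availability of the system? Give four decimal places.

0.9919

A(A) = MTBF/(MTBF+MTTR) = 24315/(24315+80.6) = 0.996696
A(B) = MTBF/(MTBF+MTTR) = 22608/(22608+33.4) = 0.998525
A(C) = MTBF/(MTBF+MTTR) = 3596/(3596+12.2) = 0.996619
Series availability: 0.996696 × 0.998525 × 0.996619 = 0.9919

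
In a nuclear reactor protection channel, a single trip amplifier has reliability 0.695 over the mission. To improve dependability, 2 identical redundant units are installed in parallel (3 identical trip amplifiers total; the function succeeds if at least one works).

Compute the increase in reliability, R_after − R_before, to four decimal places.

R_before = 0.695
R_after = 1 − (1 − 0.695)^3 = 0.9716
ΔR = 0.9716 − 0.695 = 0.2766

0.2766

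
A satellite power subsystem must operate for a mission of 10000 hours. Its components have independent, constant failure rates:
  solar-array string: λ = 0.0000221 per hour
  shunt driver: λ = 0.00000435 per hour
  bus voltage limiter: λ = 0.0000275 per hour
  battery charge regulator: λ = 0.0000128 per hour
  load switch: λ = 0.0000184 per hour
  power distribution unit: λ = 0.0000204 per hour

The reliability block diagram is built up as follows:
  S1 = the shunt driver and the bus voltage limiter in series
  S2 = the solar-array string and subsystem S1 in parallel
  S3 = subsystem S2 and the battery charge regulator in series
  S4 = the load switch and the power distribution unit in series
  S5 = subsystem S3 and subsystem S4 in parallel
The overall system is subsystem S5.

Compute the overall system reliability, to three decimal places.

R(solar-array string) = exp(−0.0000221 × 10000) = 0.80172
R(shunt driver) = exp(−0.00000435 × 10000) = 0.95743
R(bus voltage limiter) = exp(−0.0000275 × 10000) = 0.75957
R(battery charge regulator) = exp(−0.0000128 × 10000) = 0.87985
R(load switch) = exp(−0.0000184 × 10000) = 0.83194
R(power distribution unit) = exp(−0.0000204 × 10000) = 0.81546
Series (shunt driver and bus voltage limiter): 0.95743 × 0.75957 = 0.72724
Parallel (solar-array string and [0.72724]): 1 − (1 − 0.80172)(1 − 0.72724) = 0.94592
Series ([0.94592] and battery charge regulator): 0.94592 × 0.87985 = 0.83227
Series (load switch and power distribution unit): 0.83194 × 0.81546 = 0.67841
Parallel ([0.83227] and [0.67841]): 1 − (1 − 0.83227)(1 − 0.67841) = 0.946

0.946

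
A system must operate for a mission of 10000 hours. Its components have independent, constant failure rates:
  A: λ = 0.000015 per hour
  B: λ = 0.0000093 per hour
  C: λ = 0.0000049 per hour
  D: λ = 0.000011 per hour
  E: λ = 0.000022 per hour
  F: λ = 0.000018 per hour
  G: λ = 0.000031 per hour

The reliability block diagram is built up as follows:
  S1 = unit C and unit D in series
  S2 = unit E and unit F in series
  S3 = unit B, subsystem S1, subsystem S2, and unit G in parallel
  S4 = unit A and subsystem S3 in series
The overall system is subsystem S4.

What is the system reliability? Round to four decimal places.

R(A) = exp(−0.000015 × 10000) = 0.860708
R(B) = exp(−0.0000093 × 10000) = 0.911194
R(C) = exp(−0.0000049 × 10000) = 0.952181
R(D) = exp(−0.000011 × 10000) = 0.895834
R(E) = exp(−0.000022 × 10000) = 0.802519
R(F) = exp(−0.000018 × 10000) = 0.835270
R(G) = exp(−0.000031 × 10000) = 0.733447
Series (C and D): 0.952181 × 0.895834 = 0.852996
Series (E and F): 0.802519 × 0.835270 = 0.670320
Parallel (B, [0.852996], [0.670320], and G): 1 − (1 − 0.911194)(1 − 0.852996)(1 − 0.670320)(1 − 0.733447) = 0.998853
Series (A and [0.998853]): 0.860708 × 0.998853 = 0.8597

0.8597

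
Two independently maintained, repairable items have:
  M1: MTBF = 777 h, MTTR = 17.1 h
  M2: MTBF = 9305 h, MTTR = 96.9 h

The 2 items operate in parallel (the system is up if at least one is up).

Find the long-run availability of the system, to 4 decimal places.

A(M1) = MTBF/(MTBF+MTTR) = 777/(777+17.1) = 0.978466
A(M2) = MTBF/(MTBF+MTTR) = 9305/(9305+96.9) = 0.989694
Parallel availability: 1 − (1 − 0.978466)(1 − 0.989694) = 0.9998

0.9998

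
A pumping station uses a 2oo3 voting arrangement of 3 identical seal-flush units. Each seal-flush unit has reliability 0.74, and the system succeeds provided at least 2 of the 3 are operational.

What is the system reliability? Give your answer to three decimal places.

0.832

R = Σ_{i=2}^{3} C(3,i) p^i (1−p)^{3−i} with p = 0.74
C(3,2)·0.74^2·0.26^1 = 0.42713
C(3,3)·0.74^3·0.26^0 = 0.40522
Sum = 0.832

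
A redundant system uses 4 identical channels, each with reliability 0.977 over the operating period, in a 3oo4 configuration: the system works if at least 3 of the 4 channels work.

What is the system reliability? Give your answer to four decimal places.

0.9969

R = Σ_{i=3}^{4} C(4,i) p^i (1−p)^{4−i} with p = 0.977
C(4,3)·0.977^3·0.023^1 = 0.085797
C(4,4)·0.977^4·0.023^0 = 0.911126
Sum = 0.9969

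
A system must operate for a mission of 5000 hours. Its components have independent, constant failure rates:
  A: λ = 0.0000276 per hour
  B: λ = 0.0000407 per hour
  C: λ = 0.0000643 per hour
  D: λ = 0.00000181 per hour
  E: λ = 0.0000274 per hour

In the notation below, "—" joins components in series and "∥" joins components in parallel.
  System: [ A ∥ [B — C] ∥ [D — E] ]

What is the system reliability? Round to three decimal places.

R(A) = exp(−0.0000276 × 5000) = 0.87110
R(B) = exp(−0.0000407 × 5000) = 0.81587
R(C) = exp(−0.0000643 × 5000) = 0.72506
R(D) = exp(−0.00000181 × 5000) = 0.99099
R(E) = exp(−0.0000274 × 5000) = 0.87197
Series (B and C): 0.81587 × 0.72506 = 0.59155
Series (D and E): 0.99099 × 0.87197 = 0.86411
Parallel (A, [0.59155], and [0.86411]): 1 − (1 − 0.87110)(1 − 0.59155)(1 − 0.86411) = 0.993

0.993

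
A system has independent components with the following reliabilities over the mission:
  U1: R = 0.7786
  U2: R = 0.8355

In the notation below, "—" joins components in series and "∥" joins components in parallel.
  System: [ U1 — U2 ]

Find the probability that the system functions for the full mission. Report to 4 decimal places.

0.6505

Series (U1 and U2): 0.778600 × 0.835500 = 0.6505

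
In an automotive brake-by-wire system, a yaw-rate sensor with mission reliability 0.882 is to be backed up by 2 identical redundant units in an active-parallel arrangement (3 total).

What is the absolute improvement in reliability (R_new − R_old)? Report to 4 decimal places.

0.1164

R_before = 0.882
R_after = 1 − (1 − 0.882)^3 = 0.9984
ΔR = 0.9984 − 0.882 = 0.1164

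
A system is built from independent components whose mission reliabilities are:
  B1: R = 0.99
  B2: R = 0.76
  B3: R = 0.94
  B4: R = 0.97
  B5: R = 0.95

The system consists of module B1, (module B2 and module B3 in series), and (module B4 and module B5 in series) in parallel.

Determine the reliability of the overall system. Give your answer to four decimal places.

Series (B2 and B3): 0.760000 × 0.940000 = 0.714400
Series (B4 and B5): 0.970000 × 0.950000 = 0.921500
Parallel (B1, [0.714400], and [0.921500]): 1 − (1 − 0.990000)(1 − 0.714400)(1 − 0.921500) = 0.9998

0.9998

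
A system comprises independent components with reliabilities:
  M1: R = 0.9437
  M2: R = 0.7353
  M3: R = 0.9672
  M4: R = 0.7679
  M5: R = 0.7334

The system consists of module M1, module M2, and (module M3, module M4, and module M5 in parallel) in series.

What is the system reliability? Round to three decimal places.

Parallel (M3, M4, and M5): 1 − (1 − 0.96720)(1 − 0.76790)(1 − 0.73340) = 0.99797
Series (M1, M2, and [0.99797]): 0.94370 × 0.73530 × 0.99797 = 0.692

0.692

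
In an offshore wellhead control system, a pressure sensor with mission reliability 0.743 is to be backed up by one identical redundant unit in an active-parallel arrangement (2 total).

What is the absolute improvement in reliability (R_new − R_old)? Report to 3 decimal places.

0.191

R_before = 0.743
R_after = 1 − (1 − 0.743)^2 = 0.934
ΔR = 0.934 − 0.743 = 0.191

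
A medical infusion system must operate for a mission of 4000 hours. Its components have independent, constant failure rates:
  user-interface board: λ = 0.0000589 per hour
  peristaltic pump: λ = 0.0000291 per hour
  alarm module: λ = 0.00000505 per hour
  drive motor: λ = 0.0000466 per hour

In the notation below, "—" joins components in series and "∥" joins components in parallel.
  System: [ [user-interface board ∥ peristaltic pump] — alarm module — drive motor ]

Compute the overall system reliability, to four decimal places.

0.7946

R(user-interface board) = exp(−0.0000589 × 4000) = 0.790097
R(peristaltic pump) = exp(−0.0000291 × 4000) = 0.890119
R(alarm module) = exp(−0.00000505 × 4000) = 0.980003
R(drive motor) = exp(−0.0000466 × 4000) = 0.829942
Parallel (user-interface board and peristaltic pump): 1 − (1 − 0.790097)(1 − 0.890119) = 0.976936
Series ([0.976936], alarm module, and drive motor): 0.976936 × 0.980003 × 0.829942 = 0.7946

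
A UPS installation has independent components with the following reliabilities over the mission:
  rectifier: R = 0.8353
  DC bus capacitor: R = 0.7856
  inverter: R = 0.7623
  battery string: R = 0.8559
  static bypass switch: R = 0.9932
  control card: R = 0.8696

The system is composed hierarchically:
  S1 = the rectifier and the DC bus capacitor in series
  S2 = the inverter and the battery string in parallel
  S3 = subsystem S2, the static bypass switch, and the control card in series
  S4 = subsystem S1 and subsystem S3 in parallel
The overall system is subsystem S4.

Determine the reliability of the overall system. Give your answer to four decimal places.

Series (rectifier and DC bus capacitor): 0.835300 × 0.785600 = 0.656212
Parallel (inverter and battery string): 1 − (1 − 0.762300)(1 − 0.855900) = 0.965747
Series ([0.965747], static bypass switch, and control card): 0.965747 × 0.993200 × 0.869600 = 0.834103
Parallel ([0.656212] and [0.834103]): 1 − (1 − 0.656212)(1 − 0.834103) = 0.9430

0.9430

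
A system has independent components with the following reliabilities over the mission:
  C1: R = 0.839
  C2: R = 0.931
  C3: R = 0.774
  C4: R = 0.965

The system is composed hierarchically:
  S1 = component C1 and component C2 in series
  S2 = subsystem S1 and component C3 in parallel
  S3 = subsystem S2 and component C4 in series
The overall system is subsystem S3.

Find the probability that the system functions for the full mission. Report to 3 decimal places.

Series (C1 and C2): 0.83900 × 0.93100 = 0.78111
Parallel ([0.78111] and C3): 1 − (1 − 0.78111)(1 − 0.77400) = 0.95053
Series ([0.95053] and C4): 0.95053 × 0.96500 = 0.917

0.917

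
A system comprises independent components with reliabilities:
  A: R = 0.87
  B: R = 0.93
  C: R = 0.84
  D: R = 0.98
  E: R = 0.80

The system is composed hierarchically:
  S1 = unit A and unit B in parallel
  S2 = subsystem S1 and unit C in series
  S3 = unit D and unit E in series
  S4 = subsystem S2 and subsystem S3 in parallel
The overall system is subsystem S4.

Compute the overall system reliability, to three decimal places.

Parallel (A and B): 1 − (1 − 0.87000)(1 − 0.93000) = 0.99090
Series ([0.99090] and C): 0.99090 × 0.84000 = 0.83236
Series (D and E): 0.98000 × 0.80000 = 0.78400
Parallel ([0.83236] and [0.78400]): 1 − (1 − 0.83236)(1 − 0.78400) = 0.964

0.964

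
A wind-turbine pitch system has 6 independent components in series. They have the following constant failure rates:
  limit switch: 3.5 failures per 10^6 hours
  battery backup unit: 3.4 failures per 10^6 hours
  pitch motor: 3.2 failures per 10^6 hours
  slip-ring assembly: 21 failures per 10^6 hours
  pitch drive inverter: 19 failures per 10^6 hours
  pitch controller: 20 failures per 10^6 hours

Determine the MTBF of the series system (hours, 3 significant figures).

Series of exponential components: λ_sys = Σ λ_i
λ_sys = 0.0000035 + 0.0000034 + 0.0000032 + 0.000021 + 0.000019 + 0.000020 = 7.0100e-05 /h
MTBF = 1 / λ_sys = 14300 h

14300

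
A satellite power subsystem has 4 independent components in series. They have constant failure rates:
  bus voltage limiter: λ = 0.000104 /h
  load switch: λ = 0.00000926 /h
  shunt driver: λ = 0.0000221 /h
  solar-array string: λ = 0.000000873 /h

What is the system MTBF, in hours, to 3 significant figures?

Series of exponential components: λ_sys = Σ λ_i
λ_sys = 0.000104 + 0.00000926 + 0.0000221 + 0.000000873 = 1.3623e-04 /h
MTBF = 1 / λ_sys = 7340 h

7340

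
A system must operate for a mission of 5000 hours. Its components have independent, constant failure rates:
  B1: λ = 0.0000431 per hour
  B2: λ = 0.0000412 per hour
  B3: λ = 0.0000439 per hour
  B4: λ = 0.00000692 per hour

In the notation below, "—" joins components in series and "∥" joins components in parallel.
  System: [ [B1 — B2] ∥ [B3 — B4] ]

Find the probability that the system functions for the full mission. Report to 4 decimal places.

R(B1) = exp(−0.0000431 × 5000) = 0.806138
R(B2) = exp(−0.0000412 × 5000) = 0.813833
R(B3) = exp(−0.0000439 × 5000) = 0.802920
R(B4) = exp(−0.00000692 × 5000) = 0.965992
Series (B1 and B2): 0.806138 × 0.813833 = 0.656062
Series (B3 and B4): 0.802920 × 0.965992 = 0.775614
Parallel ([0.656062] and [0.775614]): 1 − (1 − 0.656062)(1 − 0.775614) = 0.9228

0.9228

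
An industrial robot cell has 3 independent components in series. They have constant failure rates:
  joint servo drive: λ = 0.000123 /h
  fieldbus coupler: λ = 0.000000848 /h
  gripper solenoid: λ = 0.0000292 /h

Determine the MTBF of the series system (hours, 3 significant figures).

Series of exponential components: λ_sys = Σ λ_i
λ_sys = 0.000123 + 0.000000848 + 0.0000292 = 1.5305e-04 /h
MTBF = 1 / λ_sys = 6530 h

6530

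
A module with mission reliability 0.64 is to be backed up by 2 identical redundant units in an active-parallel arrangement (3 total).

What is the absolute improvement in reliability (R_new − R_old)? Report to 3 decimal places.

0.313

R_before = 0.64
R_after = 1 − (1 − 0.64)^3 = 0.953
ΔR = 0.953 − 0.64 = 0.313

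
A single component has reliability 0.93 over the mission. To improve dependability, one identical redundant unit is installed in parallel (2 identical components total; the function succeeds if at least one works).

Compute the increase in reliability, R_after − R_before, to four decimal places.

0.0651

R_before = 0.93
R_after = 1 − (1 − 0.93)^2 = 0.9951
ΔR = 0.9951 − 0.93 = 0.0651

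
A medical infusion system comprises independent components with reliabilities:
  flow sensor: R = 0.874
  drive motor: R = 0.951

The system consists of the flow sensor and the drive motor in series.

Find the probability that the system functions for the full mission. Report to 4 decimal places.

Series (flow sensor and drive motor): 0.874000 × 0.951000 = 0.8312

0.8312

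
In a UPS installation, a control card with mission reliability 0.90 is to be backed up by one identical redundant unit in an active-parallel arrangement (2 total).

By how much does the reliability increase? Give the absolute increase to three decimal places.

R_before = 0.90
R_after = 1 − (1 − 0.90)^2 = 0.990
ΔR = 0.990 − 0.90 = 0.090

0.090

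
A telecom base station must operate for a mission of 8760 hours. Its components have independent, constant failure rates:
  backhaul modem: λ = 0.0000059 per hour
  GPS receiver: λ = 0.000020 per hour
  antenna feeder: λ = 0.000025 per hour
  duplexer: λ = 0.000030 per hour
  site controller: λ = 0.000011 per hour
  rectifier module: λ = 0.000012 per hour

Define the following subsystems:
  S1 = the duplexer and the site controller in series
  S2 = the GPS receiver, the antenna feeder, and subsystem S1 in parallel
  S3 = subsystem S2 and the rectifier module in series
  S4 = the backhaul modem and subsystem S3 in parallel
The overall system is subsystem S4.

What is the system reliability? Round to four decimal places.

0.9945

R(backhaul modem) = exp(−0.0000059 × 8760) = 0.949629
R(GPS receiver) = exp(−0.000020 × 8760) = 0.839289
R(antenna feeder) = exp(−0.000025 × 8760) = 0.803322
R(duplexer) = exp(−0.000030 × 8760) = 0.768896
R(site controller) = exp(−0.000011 × 8760) = 0.908137
R(rectifier module) = exp(−0.000012 × 8760) = 0.900216
Series (duplexer and site controller): 0.768896 × 0.908137 = 0.698263
Parallel (GPS receiver, antenna feeder, and [0.698263]): 1 − (1 − 0.839289)(1 − 0.803322)(1 − 0.698263) = 0.990463
Series ([0.990463] and rectifier module): 0.990463 × 0.900216 = 0.891631
Parallel (backhaul modem and [0.891631]): 1 − (1 − 0.949629)(1 − 0.891631) = 0.9945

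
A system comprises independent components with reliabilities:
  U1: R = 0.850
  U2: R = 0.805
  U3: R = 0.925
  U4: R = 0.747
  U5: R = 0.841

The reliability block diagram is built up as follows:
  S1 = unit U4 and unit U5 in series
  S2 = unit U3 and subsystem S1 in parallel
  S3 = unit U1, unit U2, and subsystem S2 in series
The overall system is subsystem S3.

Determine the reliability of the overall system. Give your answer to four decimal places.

Series (U4 and U5): 0.747000 × 0.841000 = 0.628227
Parallel (U3 and [0.628227]): 1 − (1 − 0.925000)(1 − 0.628227) = 0.972117
Series (U1, U2, and [0.972117]): 0.850000 × 0.805000 × 0.972117 = 0.6652

0.6652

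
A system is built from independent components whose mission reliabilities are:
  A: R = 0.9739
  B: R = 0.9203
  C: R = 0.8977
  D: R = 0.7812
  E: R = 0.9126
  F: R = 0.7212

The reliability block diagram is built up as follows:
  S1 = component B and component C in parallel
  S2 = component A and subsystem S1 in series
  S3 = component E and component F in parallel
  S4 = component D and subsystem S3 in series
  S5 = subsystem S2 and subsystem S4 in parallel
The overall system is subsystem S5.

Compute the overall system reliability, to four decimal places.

0.9919

Parallel (B and C): 1 − (1 − 0.920300)(1 − 0.897700) = 0.991847
Series (A and [0.991847]): 0.973900 × 0.991847 = 0.965960
Parallel (E and F): 1 − (1 − 0.912600)(1 − 0.721200) = 0.975633
Series (D and [0.975633]): 0.781200 × 0.975633 = 0.762164
Parallel ([0.965960] and [0.762164]): 1 − (1 − 0.965960)(1 − 0.762164) = 0.9919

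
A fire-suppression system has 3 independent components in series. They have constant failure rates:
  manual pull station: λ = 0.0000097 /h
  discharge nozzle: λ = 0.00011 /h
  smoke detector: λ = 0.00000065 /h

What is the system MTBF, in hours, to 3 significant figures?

Series of exponential components: λ_sys = Σ λ_i
λ_sys = 0.0000097 + 0.00011 + 0.00000065 = 1.2035e-04 /h
MTBF = 1 / λ_sys = 8310 h

8310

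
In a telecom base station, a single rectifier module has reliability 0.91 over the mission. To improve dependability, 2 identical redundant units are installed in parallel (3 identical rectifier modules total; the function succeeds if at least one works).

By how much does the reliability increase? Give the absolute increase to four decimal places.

R_before = 0.91
R_after = 1 − (1 − 0.91)^3 = 0.9993
ΔR = 0.9993 − 0.91 = 0.0893

0.0893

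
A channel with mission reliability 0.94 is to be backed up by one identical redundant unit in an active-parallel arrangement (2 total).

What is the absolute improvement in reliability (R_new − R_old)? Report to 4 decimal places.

R_before = 0.94
R_after = 1 − (1 − 0.94)^2 = 0.9964
ΔR = 0.9964 − 0.94 = 0.0564

0.0564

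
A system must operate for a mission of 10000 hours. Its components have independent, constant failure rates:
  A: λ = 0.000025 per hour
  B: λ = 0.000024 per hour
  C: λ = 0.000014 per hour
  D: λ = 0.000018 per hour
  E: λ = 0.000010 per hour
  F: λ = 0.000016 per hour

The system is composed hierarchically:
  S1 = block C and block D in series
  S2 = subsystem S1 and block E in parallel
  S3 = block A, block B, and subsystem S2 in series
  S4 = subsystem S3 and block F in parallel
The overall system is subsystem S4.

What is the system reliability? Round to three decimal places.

0.940

R(A) = exp(−0.000025 × 10000) = 0.77880
R(B) = exp(−0.000024 × 10000) = 0.78663
R(C) = exp(−0.000014 × 10000) = 0.86936
R(D) = exp(−0.000018 × 10000) = 0.83527
R(E) = exp(−0.000010 × 10000) = 0.90484
R(F) = exp(−0.000016 × 10000) = 0.85214
Series (C and D): 0.86936 × 0.83527 = 0.72615
Parallel ([0.72615] and E): 1 − (1 − 0.72615)(1 − 0.90484) = 0.97394
Series (A, B, and [0.97394]): 0.77880 × 0.78663 × 0.97394 = 0.59666
Parallel ([0.59666] and F): 1 − (1 − 0.59666)(1 − 0.85214) = 0.940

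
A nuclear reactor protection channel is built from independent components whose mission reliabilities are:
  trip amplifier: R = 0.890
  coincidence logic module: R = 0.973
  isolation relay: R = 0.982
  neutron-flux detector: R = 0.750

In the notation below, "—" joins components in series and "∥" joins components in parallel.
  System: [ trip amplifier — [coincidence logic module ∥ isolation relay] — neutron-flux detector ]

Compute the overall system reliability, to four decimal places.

0.6672

Parallel (coincidence logic module and isolation relay): 1 − (1 − 0.973000)(1 − 0.982000) = 0.999514
Series (trip amplifier, [0.999514], and neutron-flux detector): 0.890000 × 0.999514 × 0.750000 = 0.6672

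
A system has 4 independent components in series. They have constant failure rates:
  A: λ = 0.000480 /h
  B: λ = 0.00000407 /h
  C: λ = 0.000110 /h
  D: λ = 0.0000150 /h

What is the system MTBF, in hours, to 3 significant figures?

1640

Series of exponential components: λ_sys = Σ λ_i
λ_sys = 0.000480 + 0.00000407 + 0.000110 + 0.0000150 = 6.0907e-04 /h
MTBF = 1 / λ_sys = 1640 h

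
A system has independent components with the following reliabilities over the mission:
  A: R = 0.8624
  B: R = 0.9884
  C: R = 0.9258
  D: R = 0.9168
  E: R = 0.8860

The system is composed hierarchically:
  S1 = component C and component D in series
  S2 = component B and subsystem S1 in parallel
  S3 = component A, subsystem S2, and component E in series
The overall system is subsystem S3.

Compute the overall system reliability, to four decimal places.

0.7627

Series (C and D): 0.925800 × 0.916800 = 0.848773
Parallel (B and [0.848773]): 1 − (1 − 0.988400)(1 − 0.848773) = 0.998246
Series (A, [0.998246], and E): 0.862400 × 0.998246 × 0.886000 = 0.7627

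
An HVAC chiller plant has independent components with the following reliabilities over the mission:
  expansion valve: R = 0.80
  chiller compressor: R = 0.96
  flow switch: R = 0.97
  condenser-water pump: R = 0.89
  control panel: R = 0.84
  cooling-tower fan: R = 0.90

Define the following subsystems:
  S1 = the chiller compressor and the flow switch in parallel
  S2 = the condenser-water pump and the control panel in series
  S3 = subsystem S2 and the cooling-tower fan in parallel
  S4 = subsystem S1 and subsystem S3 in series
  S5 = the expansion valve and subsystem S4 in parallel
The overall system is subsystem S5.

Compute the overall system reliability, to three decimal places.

0.995

Parallel (chiller compressor and flow switch): 1 − (1 − 0.96000)(1 − 0.97000) = 0.99880
Series (condenser-water pump and control panel): 0.89000 × 0.84000 = 0.74760
Parallel ([0.74760] and cooling-tower fan): 1 − (1 − 0.74760)(1 − 0.90000) = 0.97476
Series ([0.99880] and [0.97476]): 0.99880 × 0.97476 = 0.97359
Parallel (expansion valve and [0.97359]): 1 − (1 − 0.80000)(1 − 0.97359) = 0.995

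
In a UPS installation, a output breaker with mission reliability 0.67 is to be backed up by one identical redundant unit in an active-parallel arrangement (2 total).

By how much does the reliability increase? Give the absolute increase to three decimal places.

0.221

R_before = 0.67
R_after = 1 − (1 − 0.67)^2 = 0.891
ΔR = 0.891 − 0.67 = 0.221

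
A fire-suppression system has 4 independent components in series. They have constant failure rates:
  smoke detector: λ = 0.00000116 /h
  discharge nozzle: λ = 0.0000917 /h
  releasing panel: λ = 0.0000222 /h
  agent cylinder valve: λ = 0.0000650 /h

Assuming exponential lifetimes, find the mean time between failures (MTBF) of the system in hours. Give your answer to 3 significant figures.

5550

Series of exponential components: λ_sys = Σ λ_i
λ_sys = 0.00000116 + 0.0000917 + 0.0000222 + 0.0000650 = 1.8006e-04 /h
MTBF = 1 / λ_sys = 5550 h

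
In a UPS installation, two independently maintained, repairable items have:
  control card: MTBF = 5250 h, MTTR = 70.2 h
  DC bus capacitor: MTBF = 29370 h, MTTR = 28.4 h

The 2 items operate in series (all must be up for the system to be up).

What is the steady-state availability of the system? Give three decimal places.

0.986

A(control card) = MTBF/(MTBF+MTTR) = 5250/(5250+70.2) = 0.986805
A(DC bus capacitor) = MTBF/(MTBF+MTTR) = 29370/(29370+28.4) = 0.999034
Series availability: 0.986805 × 0.999034 = 0.986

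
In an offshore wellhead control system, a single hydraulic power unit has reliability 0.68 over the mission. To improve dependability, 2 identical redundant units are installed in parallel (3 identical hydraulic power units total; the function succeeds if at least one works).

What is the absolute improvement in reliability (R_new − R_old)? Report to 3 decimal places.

0.287

R_before = 0.68
R_after = 1 − (1 − 0.68)^3 = 0.967
ΔR = 0.967 − 0.68 = 0.287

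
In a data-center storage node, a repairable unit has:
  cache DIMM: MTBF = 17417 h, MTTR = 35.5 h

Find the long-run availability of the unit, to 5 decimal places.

A(cache DIMM) = MTBF/(MTBF+MTTR) = 17417/(17417+35.5) = 0.99797

0.99797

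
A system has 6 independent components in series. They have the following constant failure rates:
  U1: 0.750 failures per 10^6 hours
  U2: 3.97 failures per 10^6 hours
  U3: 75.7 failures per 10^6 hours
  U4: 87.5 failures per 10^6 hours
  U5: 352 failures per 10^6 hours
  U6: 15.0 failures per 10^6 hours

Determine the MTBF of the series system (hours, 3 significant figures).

Series of exponential components: λ_sys = Σ λ_i
λ_sys = 0.000000750 + 0.00000397 + 0.0000757 + 0.0000875 + 0.000352 + 0.0000150 = 5.3492e-04 /h
MTBF = 1 / λ_sys = 1870 h

1870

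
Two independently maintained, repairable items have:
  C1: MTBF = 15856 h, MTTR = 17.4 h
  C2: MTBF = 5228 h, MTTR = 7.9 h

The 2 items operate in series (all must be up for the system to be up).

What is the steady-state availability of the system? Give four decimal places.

A(C1) = MTBF/(MTBF+MTTR) = 15856/(15856+17.4) = 0.998904
A(C2) = MTBF/(MTBF+MTTR) = 5228/(5228+7.9) = 0.998491
Series availability: 0.998904 × 0.998491 = 0.9974

0.9974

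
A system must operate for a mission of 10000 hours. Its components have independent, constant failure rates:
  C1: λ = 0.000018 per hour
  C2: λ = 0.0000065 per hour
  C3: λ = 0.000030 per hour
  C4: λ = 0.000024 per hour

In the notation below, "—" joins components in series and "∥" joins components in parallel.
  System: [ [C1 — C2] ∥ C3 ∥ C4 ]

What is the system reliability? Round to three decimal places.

0.988

R(C1) = exp(−0.000018 × 10000) = 0.83527
R(C2) = exp(−0.0000065 × 10000) = 0.93707
R(C3) = exp(−0.000030 × 10000) = 0.74082
R(C4) = exp(−0.000024 × 10000) = 0.78663
Series (C1 and C2): 0.83527 × 0.93707 = 0.78271
Parallel ([0.78271], C3, and C4): 1 − (1 − 0.78271)(1 − 0.74082)(1 − 0.78663) = 0.988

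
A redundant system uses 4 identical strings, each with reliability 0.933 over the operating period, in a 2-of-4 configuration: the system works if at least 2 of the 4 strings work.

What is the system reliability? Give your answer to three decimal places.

R = Σ_{i=2}^{4} C(4,i) p^i (1−p)^{4−i} with p = 0.933
C(4,2)·0.933^2·0.067^2 = 0.02345
C(4,3)·0.933^3·0.067^1 = 0.21766
C(4,4)·0.933^4·0.067^0 = 0.75775
Sum = 0.999

0.999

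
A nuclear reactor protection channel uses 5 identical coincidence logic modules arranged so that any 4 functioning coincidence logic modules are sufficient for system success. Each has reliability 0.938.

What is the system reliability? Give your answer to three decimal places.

R = Σ_{i=4}^{5} C(5,i) p^i (1−p)^{5−i} with p = 0.938
C(5,4)·0.938^4·0.062^1 = 0.23998
C(5,5)·0.938^5·0.062^0 = 0.72613
Sum = 0.966

0.966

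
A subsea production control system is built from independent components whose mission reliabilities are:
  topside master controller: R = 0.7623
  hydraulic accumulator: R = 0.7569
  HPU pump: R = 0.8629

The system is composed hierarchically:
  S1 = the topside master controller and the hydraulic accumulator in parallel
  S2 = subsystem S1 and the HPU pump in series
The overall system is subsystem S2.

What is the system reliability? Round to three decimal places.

Parallel (topside master controller and hydraulic accumulator): 1 − (1 − 0.76230)(1 − 0.75690) = 0.94222
Series ([0.94222] and HPU pump): 0.94222 × 0.86290 = 0.813

0.813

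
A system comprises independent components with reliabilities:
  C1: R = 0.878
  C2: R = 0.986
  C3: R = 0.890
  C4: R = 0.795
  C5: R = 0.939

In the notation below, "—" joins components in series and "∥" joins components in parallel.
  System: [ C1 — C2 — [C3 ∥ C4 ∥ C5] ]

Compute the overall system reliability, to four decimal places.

0.8645

Parallel (C3, C4, and C5): 1 − (1 − 0.890000)(1 − 0.795000)(1 − 0.939000) = 0.998624
Series (C1, C2, and [0.998624]): 0.878000 × 0.986000 × 0.998624 = 0.8645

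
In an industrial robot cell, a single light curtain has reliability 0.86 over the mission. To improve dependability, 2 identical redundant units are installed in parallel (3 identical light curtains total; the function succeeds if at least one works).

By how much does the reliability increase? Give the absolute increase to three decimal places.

0.137

R_before = 0.86
R_after = 1 − (1 − 0.86)^3 = 0.997
ΔR = 0.997 − 0.86 = 0.137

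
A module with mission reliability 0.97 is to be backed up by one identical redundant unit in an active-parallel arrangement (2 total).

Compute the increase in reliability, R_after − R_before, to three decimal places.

R_before = 0.97
R_after = 1 − (1 − 0.97)^2 = 0.999
ΔR = 0.999 − 0.97 = 0.029

0.029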